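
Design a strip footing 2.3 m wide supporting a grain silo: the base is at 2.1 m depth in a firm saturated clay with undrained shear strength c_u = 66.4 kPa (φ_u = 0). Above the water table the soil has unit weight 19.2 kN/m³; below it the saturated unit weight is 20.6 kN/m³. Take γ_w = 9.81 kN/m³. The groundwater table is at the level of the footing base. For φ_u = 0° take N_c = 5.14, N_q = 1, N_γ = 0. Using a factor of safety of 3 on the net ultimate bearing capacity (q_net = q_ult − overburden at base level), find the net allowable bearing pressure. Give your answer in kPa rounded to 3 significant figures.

q = γ·D_f = 19.2 × 2.1 = 40.32 kPa.
c·N_c = 66.4 × 5.14 = 341.3 kPa
q·N_q = 40.32 × 1 = 40.32 kPa
q_ult = 341.3 + 40.32 = 381.62 kPa.
q_net = 381.62 − 40.32 = 341.3 kPa.
q_all(net) = 341.3 / 3 = 113.77 kPa.

q_all(net) ≈ 114 kPa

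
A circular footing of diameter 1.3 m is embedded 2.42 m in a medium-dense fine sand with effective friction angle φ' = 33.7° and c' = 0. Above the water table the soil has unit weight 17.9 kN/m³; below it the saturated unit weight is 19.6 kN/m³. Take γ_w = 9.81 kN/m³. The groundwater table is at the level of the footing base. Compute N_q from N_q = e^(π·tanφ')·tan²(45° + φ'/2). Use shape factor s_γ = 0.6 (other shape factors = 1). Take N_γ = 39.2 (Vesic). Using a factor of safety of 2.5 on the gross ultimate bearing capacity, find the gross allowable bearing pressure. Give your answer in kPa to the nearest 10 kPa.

q_all ≈ 550 kPa

N_q = e^(π·tan33.7°)·tan²(61.85°) = 28.39.
q = γ·D_f = 17.9 × 2.42 = 43.318 kPa.
For the ½γBN_γ term take γ' = 19.6 − 9.81 = 9.79 kN/m³ (soil below base is submerged).
q·N_q = 43.318 × 28.386 = 1229.6 kPa
0.5·γ·B·N_γ·s_γ = 0.5 × 9.79 × 1.3 × 39.2 × 0.6 = 149.67 kPa
q_ult = 1229.6 + 149.67 = 1379.3 kPa.
q_all = 1379.3 / 2.5 = 551.71 kPa.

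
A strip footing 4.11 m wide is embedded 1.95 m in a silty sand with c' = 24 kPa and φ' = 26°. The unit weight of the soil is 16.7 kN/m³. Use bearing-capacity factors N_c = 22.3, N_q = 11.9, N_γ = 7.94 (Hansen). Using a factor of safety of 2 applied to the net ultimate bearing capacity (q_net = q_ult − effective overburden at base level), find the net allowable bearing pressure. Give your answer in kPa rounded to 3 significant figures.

q_all(net) ≈ 581 kPa

Effective surcharge at the founding depth q = γ·D_f = 16.7 × 1.95 = 32.565 kPa.
q_ult = c·N_c + q·N_q + 0.5·γ·B·N_γ
     = 24 × 22.3 + 32.565 × 11.9 + 0.5 × 16.7 × 4.11 × 7.94
     = 535.2 + 387.52 + 272.49 = 1195.2 kPa.
Net ultimate: q_net = 1195.2 − 32.565 = 1162.6 kPa.
q_all(net) = 1162.6 / 2 = 581.32 kPa.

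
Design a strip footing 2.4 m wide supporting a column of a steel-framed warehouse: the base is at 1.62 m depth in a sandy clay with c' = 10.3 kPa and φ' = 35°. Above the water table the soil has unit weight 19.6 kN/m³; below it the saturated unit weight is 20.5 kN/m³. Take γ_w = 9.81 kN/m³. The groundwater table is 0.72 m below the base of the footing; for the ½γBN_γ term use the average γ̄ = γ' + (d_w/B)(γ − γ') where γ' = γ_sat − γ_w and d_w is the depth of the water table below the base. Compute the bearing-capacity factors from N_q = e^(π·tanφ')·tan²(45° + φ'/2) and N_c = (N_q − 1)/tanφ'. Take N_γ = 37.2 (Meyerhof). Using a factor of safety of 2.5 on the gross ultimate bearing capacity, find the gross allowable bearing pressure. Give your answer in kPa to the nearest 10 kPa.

N_q = e^(π·tan35°)·tan²(62.5°) = 33.3; N_c = (N_q − 1)/tanφ' = 46.12.
Effective surcharge at the founding depth q = γ·D_f = 19.6 × 1.62 = 31.752 kPa.
With d_w = 0.72 m < B, γ̄ = 10.69 + (0.72/2.4) × (19.6 − 10.69) = 13.363 kN/m³.
q_ult = c·N_c + q·N_q + 0.5·γ·B·N_γ
     = 10.3 × 46.124 + 31.752 × 33.296 + 0.5 × 13.363 × 2.4 × 37.2
     = 475.07 + 1057.2 + 596.52 = 2128.8 kPa.
q_all = 2128.8 / 2.5 = 851.53 kPa.

q_all ≈ 850 kPa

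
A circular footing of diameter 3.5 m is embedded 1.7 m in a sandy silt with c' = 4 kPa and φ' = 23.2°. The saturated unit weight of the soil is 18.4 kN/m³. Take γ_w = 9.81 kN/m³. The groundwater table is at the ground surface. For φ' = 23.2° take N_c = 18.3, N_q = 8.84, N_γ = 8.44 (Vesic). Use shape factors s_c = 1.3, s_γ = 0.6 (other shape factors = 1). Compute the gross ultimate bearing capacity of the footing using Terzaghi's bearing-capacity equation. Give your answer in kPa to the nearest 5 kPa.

q_ult ≈ 300 kPa

With the water table at the surface the whole profile is submerged: γ' = 18.4 − 9.81 = 8.59 kN/m³, so q = γ'·D_f = 14.603 kPa; the same γ' applies in the ½γBN_γ term.
q_ult = c·N_c·s_c + q·N_q + 0.5·γ·B·N_γ·s_γ
     = 4 × 18.3 × 1.3 + 14.603 × 8.84 + 0.5 × 8.59 × 3.5 × 8.44 × 0.6
     = 95.16 + 129.09 + 76.125 = 300.38 kPa.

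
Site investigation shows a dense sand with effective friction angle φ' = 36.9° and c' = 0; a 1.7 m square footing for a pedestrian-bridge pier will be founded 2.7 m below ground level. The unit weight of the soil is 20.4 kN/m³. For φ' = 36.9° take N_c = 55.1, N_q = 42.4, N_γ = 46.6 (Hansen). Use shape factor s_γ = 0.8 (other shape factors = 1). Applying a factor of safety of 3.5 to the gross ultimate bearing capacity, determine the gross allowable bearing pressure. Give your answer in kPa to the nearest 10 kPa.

q_all ≈ 850 kPa

Effective surcharge at the founding depth q = γ·D_f = 20.4 × 2.7 = 55.08 kPa.
q_ult = q·N_q + 0.5·γ·B·N_γ·s_γ
     = 55.08 × 42.4 + 0.5 × 20.4 × 1.7 × 46.6 × 0.8
     = 2335.4 + 646.44 = 2981.8 kPa.
q_all = q_ult / FS = 2981.8 / 3.5 = 851.95 kPa.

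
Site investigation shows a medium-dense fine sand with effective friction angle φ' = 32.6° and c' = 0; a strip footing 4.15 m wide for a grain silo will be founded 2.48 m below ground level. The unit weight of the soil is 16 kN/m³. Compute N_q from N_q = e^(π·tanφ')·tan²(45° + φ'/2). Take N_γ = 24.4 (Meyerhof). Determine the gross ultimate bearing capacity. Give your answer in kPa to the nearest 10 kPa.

tan32.6° = 0.6395, so N_q = e^(π×0.6395)·tan²(61.3°) = 7.457 × 3.336 = 24.88.
Effective surcharge at the founding depth q = γ·D_f = 16 × 2.48 = 39.68 kPa.
q_ult = q·N_q + 0.5·γ·B·N_γ
     = 39.68 × 24.878 + 0.5 × 16 × 4.15 × 24.4
     = 987.15 + 810.08 = 1797.2 kPa.

q_ult ≈ 1800 kPa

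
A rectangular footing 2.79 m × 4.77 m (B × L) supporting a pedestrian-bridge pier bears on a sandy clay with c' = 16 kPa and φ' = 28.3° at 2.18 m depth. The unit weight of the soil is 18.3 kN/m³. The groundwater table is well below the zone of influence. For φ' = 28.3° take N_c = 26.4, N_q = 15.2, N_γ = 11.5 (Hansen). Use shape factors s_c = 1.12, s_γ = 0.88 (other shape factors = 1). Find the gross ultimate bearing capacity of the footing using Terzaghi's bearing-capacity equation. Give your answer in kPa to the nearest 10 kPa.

q_ult ≈ 1340 kPa

q = γ·D_f = 18.3 × 2.18 = 39.894 kPa.
c·N_c·s_c = 16 × 26.4 × 1.12 = 473.09 kPa
q·N_q = 39.894 × 15.2 = 606.39 kPa
0.5·γ·B·N_γ·s_γ = 0.5 × 18.3 × 2.79 × 11.5 × 0.88 = 258.35 kPa
q_ult = 473.09 + 606.39 + 258.35 = 1337.8 kPa.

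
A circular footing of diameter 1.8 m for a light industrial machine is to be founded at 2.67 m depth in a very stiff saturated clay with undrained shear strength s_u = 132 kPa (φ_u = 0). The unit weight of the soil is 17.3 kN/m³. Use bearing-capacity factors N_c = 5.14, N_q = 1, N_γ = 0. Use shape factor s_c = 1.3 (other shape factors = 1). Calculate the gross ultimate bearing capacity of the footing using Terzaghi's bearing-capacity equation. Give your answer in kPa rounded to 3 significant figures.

q = γ·D_f = 17.3 × 2.67 = 46.191 kPa.
c·N_c·s_c = 132 × 5.14 × 1.3 = 882.02 kPa
q·N_q = 46.191 × 1 = 46.191 kPa
q_ult = 882.02 + 46.191 = 928.21 kPa.

q_ult ≈ 928 kPa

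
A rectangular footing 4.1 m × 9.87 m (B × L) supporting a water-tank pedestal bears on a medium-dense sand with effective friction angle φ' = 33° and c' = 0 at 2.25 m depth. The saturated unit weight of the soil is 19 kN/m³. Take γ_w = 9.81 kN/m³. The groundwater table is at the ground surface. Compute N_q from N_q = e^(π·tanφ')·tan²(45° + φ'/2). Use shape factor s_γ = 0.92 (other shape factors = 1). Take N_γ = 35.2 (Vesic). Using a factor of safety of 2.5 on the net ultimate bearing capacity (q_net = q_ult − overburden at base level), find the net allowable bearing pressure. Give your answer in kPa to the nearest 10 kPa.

q_all(net) ≈ 450 kPa

N_q = e^(π·tan33°)·tan²(61.5°) = 26.09.
γ' = 19 − 9.81 = 9.19 kN/m³ (submerged throughout). q = 9.19 × 2.25 = 20.677 kPa; the same γ' applies in the ½γBN_γ term.
q·N_q = 20.677 × 26.092 = 539.52 kPa
0.5·γ·B·N_γ·s_γ = 0.5 × 9.19 × 4.1 × 35.2 × 0.92 = 610.1 kPa
q_ult = 539.52 + 610.1 = 1149.6 kPa.
q_net = 1149.6 − 20.677 = 1128.9 kPa.
q_all(net) = 1128.9 / 2.5 = 451.58 kPa.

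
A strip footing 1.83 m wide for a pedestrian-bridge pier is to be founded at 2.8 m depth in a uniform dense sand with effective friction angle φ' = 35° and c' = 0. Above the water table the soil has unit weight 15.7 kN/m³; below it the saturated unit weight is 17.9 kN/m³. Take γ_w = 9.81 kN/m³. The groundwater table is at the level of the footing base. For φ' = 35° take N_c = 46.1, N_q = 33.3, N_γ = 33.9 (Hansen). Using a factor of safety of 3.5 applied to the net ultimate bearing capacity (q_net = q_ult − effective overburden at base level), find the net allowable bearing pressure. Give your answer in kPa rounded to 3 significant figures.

q_all(net) ≈ 477 kPa

Overburden at base level: q = 15.7 × 2.8 = 43.96 kPa.
Below the base the soil is submerged, so the ½γBN_γ term uses γ' = 17.9 − 9.81 = 8.09 kN/m³.
Surcharge term q·N_q = 43.96 × 33.3 = 1463.9 kPa; self-weight term 0.5·γ·B·N_γ = 0.5 × 8.09 × 1.83 × 33.9 = 250.94 kPa.
q_ult = 1463.9 + 250.94 = 1714.8 kPa.
Net ultimate: q_net = 1714.8 − 43.96 = 1670.8 kPa.
q_all(net) = 1670.8 / 3.5 = 477.39 kPa.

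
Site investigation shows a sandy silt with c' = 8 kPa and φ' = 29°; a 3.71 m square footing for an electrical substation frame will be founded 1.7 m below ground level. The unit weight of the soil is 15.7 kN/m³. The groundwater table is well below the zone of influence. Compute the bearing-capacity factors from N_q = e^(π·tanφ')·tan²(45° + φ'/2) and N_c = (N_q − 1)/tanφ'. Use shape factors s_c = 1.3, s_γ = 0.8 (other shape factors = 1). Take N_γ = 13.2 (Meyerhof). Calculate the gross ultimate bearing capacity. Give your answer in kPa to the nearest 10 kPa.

tan29° = 0.5543, so N_q = e^(π×0.5543)·tan²(59.5°) = 5.705 × 2.882 = 16.44.
N_c = (16.44 − 1)/tan29° = 27.86.
q = γ·D_f = 15.7 × 1.7 = 26.69 kPa.
c·N_c·s_c = 8 × 27.86 × 1.3 = 289.75 kPa
q·N_q = 26.69 × 16.443 = 438.87 kPa
0.5·γ·B·N_γ·s_γ = 0.5 × 15.7 × 3.71 × 13.2 × 0.8 = 307.54 kPa
q_ult = 289.75 + 438.87 + 307.54 = 1036.2 kPa.

q_ult ≈ 1040 kPa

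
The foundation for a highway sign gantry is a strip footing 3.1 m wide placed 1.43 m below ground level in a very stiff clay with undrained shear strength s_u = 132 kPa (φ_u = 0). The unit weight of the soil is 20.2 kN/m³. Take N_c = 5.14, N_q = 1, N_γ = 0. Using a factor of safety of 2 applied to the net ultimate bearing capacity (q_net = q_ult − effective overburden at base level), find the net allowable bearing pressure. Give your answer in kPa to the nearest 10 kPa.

Overburden at base level: q = 20.2 × 1.43 = 28.886 kPa.
Cohesion term c·N_c = 132 × 5.14 = 678.48 kPa; surcharge term q·N_q = 28.886 × 1 = 28.886 kPa.
q_ult = 678.48 + 28.886 = 707.37 kPa.
Net ultimate: q_net = 707.37 − 28.886 = 678.48 kPa.
q_all(net) = 678.48 / 2 = 339.24 kPa.

q_all(net) ≈ 340 kPa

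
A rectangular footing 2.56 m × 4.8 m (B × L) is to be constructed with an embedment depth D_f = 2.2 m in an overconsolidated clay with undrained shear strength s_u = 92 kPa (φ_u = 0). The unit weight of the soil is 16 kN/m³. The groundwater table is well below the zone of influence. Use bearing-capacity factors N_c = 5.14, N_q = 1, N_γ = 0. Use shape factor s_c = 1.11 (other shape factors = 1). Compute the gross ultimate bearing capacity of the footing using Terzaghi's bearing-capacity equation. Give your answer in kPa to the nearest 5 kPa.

q = γ·D_f = 16 × 2.2 = 35.2 kPa.
c·N_c·s_c = 92 × 5.14 × 1.11 = 524.9 kPa
q·N_q = 35.2 × 1 = 35.2 kPa
q_ult = 524.9 + 35.2 = 560.1 kPa.

q_ult ≈ 560 kPa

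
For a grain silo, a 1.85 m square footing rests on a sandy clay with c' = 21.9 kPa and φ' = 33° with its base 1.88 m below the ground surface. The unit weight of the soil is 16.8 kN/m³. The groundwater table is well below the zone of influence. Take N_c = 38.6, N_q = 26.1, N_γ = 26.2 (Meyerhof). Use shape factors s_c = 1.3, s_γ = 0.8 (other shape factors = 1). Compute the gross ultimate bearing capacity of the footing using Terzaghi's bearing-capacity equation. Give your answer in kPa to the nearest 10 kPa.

q_ult ≈ 2250 kPa

q = γ·D_f = 16.8 × 1.88 = 31.584 kPa.
c·N_c·s_c = 21.9 × 38.6 × 1.3 = 1098.9 kPa
q·N_q = 31.584 × 26.1 = 824.34 kPa
0.5·γ·B·N_γ·s_γ = 0.5 × 16.8 × 1.85 × 26.2 × 0.8 = 325.72 kPa
q_ult = 1098.9 + 824.34 + 325.72 = 2249 kPa.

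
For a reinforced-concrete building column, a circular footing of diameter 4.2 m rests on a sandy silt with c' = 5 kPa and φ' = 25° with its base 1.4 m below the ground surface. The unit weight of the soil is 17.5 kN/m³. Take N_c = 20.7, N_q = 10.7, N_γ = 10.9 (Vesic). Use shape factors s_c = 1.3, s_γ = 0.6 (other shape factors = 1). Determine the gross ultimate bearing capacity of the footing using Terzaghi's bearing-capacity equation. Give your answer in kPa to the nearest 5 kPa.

Overburden at base level: q = 17.5 × 1.4 = 24.5 kPa.
Cohesion term c·N_c·s_c = 5 × 20.7 × 1.3 = 134.55 kPa; surcharge term q·N_q = 24.5 × 10.7 = 262.15 kPa; self-weight term 0.5·γ·B·N_γ·s_γ = 0.5 × 17.5 × 4.2 × 10.9 × 0.6 = 240.34 kPa.
q_ult = 134.55 + 262.15 + 240.34 = 637.04 kPa.

q_ult ≈ 635 kPa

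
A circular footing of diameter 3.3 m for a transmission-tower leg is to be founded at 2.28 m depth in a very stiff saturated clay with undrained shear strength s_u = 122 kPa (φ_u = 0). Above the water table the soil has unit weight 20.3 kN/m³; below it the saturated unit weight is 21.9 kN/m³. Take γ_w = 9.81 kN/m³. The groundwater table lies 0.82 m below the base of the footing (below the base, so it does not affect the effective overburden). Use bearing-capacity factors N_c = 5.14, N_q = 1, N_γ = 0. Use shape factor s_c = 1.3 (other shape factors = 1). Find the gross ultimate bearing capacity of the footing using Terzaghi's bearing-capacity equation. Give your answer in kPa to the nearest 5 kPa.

q = γ·D_f = 20.3 × 2.28 = 46.284 kPa.
c·N_c·s_c = 122 × 5.14 × 1.3 = 815.2 kPa
q·N_q = 46.284 × 1 = 46.284 kPa
q_ult = 815.2 + 46.284 = 861.49 kPa.

q_ult ≈ 860 kPa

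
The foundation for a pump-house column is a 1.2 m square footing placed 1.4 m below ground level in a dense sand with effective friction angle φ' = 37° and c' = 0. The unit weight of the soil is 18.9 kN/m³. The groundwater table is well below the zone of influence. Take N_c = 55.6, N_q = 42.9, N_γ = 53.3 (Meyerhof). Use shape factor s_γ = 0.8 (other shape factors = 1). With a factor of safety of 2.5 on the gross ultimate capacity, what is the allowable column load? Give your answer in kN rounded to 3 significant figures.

Effective surcharge at the founding depth q = γ·D_f = 18.9 × 1.4 = 26.46 kPa.
q_ult = q·N_q + 0.5·γ·B·N_γ·s_γ
     = 26.46 × 42.9 + 0.5 × 18.9 × 1.2 × 53.3 × 0.8
     = 1135.1 + 483.54 = 1618.7 kPa.
Gross allowable pressure q_all = 1618.7 / 2.5 = 647.47 kPa.
Footing area = 1.44 m², so allowable column load = 647.47 × 1.44 = 932.35 kN.

P_all ≈ 932 kN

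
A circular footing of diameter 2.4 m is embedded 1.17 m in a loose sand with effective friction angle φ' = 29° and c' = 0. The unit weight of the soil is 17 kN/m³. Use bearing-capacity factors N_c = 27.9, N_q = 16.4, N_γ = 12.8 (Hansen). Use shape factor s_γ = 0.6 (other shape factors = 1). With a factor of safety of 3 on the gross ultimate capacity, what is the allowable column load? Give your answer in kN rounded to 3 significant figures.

Overburden at base level: q = 17 × 1.17 = 19.89 kPa.
Surcharge term q·N_q = 19.89 × 16.4 = 326.2 kPa; self-weight term 0.5·γ·B·N_γ·s_γ = 0.5 × 17 × 2.4 × 12.8 × 0.6 = 156.67 kPa.
q_ult = 326.2 + 156.67 = 482.87 kPa.
Gross allowable pressure q_all = 482.87 / 3 = 160.96 kPa.
Footing area = 4.5239 m², so allowable column load = 160.96 × 4.5239 = 728.15 kN.

P_all ≈ 728 kN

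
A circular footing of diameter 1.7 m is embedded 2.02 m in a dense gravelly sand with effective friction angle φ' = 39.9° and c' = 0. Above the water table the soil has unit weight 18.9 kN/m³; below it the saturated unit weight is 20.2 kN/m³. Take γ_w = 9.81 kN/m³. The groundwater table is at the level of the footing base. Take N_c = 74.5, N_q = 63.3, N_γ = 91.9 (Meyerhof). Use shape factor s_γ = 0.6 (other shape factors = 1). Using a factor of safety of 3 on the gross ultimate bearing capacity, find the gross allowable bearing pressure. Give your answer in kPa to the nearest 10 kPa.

Effective surcharge at the founding depth q = γ·D_f = 18.9 × 2.02 = 38.178 kPa.
The water table coincides with the base, so in the self-weight term γ → γ' = 10.39 kN/m³.
q_ult = q·N_q + 0.5·γ·B·N_γ·s_γ
     = 38.178 × 63.3 + 0.5 × 10.39 × 1.7 × 91.9 × 0.6
     = 2416.7 + 486.97 = 2903.6 kPa.
q_all = 2903.6 / 3 = 967.88 kPa.

q_all ≈ 970 kPa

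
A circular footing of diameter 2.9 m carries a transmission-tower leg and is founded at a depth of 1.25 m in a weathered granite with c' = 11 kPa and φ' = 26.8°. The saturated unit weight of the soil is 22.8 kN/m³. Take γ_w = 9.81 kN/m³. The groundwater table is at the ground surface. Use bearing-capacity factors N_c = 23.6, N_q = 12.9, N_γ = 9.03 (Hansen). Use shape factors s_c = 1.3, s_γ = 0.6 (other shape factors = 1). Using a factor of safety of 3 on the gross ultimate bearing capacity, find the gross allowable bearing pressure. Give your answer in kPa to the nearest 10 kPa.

Water table at ground surface, so effective unit weight γ' = 22.8 − 9.81 = 12.99 kN/m³ is used throughout; overburden q = 12.99 × 1.25 = 16.238 kPa; the same γ' applies in the ½γBN_γ term.
Cohesion term c·N_c·s_c = 11 × 23.6 × 1.3 = 337.48 kPa; surcharge term q·N_q = 16.238 × 12.9 = 209.46 kPa; self-weight term 0.5·γ·B·N_γ·s_γ = 0.5 × 12.99 × 2.9 × 9.03 × 0.6 = 102.05 kPa.
q_ult = 337.48 + 209.46 + 102.05 = 648.99 kPa.
q_all = 648.99 / 3 = 216.33 kPa.

q_all ≈ 220 kPa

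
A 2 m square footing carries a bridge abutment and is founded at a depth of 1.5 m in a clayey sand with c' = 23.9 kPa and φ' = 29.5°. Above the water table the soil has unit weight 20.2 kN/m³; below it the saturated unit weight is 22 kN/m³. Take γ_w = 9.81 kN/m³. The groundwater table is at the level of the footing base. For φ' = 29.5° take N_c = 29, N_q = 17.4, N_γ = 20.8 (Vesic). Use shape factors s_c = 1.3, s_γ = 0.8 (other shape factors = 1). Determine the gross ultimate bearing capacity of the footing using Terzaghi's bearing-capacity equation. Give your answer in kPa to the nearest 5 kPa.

q = γ·D_f = 20.2 × 1.5 = 30.3 kPa.
For the ½γBN_γ term take γ' = 22 − 9.81 = 12.19 kN/m³ (soil below base is submerged).
c·N_c·s_c = 23.9 × 29 × 1.3 = 901.03 kPa
q·N_q = 30.3 × 17.4 = 527.22 kPa
0.5·γ·B·N_γ·s_γ = 0.5 × 12.19 × 2 × 20.8 × 0.8 = 202.84 kPa
q_ult = 901.03 + 527.22 + 202.84 = 1631.1 kPa.

q_ult ≈ 1630 kPa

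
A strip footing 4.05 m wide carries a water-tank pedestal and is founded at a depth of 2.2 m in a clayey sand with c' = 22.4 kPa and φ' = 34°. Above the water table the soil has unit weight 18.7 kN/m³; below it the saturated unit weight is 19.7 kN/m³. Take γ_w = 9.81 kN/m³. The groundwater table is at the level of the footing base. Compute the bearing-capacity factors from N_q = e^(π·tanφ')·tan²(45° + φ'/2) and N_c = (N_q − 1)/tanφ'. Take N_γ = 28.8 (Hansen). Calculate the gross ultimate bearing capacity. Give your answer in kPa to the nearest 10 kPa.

q_ult ≈ 2730 kPa

tan34° = 0.6745, so N_q = e^(π×0.6745)·tan²(62°) = 8.323 × 3.537 = 29.44.
N_c = (29.44 − 1)/tan34° = 42.16.
Effective surcharge at the founding depth q = γ·D_f = 18.7 × 2.2 = 41.14 kPa.
The water table coincides with the base, so in the self-weight term γ → γ' = 9.89 kN/m³.
q_ult = c·N_c + q·N_q + 0.5·γ·B·N_γ
     = 22.4 × 42.164 + 41.14 × 29.44 + 0.5 × 9.89 × 4.05 × 28.8
     = 944.47 + 1211.2 + 576.78 = 2732.4 kPa.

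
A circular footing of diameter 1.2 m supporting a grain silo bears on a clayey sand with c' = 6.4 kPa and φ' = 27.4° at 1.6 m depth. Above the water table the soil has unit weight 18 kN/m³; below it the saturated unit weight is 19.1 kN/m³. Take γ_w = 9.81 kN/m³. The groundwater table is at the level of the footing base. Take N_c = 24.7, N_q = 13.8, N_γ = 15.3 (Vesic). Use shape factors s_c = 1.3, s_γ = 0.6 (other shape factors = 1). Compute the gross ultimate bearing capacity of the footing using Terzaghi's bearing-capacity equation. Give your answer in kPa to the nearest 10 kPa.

q_ult ≈ 650 kPa

Overburden at base level: q = 18 × 1.6 = 28.8 kPa.
Below the base the soil is submerged, so the ½γBN_γ term uses γ' = 19.1 − 9.81 = 9.29 kN/m³.
Cohesion term c·N_c·s_c = 6.4 × 24.7 × 1.3 = 205.5 kPa; surcharge term q·N_q = 28.8 × 13.8 = 397.44 kPa; self-weight term 0.5·γ·B·N_γ·s_γ = 0.5 × 9.29 × 1.2 × 15.3 × 0.6 = 51.169 kPa.
q_ult = 205.5 + 397.44 + 51.169 = 654.11 kPa.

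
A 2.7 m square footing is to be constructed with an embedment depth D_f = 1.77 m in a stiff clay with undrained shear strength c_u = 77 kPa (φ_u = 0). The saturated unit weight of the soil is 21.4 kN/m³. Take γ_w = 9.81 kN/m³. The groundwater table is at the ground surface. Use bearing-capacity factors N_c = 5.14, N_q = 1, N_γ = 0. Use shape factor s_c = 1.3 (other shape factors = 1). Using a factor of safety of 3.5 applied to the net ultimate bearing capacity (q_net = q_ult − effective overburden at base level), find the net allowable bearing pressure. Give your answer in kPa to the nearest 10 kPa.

Water table at ground surface, so effective unit weight γ' = 21.4 − 9.81 = 11.59 kN/m³ is used throughout; overburden q = 11.59 × 1.77 = 20.514 kPa.
Cohesion term c·N_c·s_c = 77 × 5.14 × 1.3 = 514.51 kPa; surcharge term q·N_q = 20.514 × 1 = 20.514 kPa.
q_ult = 514.51 + 20.514 = 535.03 kPa.
Net ultimate: q_net = 535.03 − 20.514 = 514.51 kPa.
q_all(net) = 514.51 / 3.5 = 147 kPa.

q_all(net) ≈ 150 kPa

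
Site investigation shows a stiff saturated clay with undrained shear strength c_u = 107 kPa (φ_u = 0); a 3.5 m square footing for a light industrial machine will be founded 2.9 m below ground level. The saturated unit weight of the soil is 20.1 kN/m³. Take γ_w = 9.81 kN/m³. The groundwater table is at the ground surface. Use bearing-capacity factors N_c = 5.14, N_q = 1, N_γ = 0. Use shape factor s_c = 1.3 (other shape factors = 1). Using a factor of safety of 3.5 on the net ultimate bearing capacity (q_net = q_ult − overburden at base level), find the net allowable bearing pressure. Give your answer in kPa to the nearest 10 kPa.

γ' = 20.1 − 9.81 = 10.29 kN/m³ (submerged throughout). q = 10.29 × 2.9 = 29.841 kPa.
c·N_c·s_c = 107 × 5.14 × 1.3 = 714.97 kPa
q·N_q = 29.841 × 1 = 29.841 kPa
q_ult = 714.97 + 29.841 = 744.82 kPa.
q_net = 744.82 − 29.841 = 714.97 kPa.
q_all(net) = 714.97 / 3.5 = 204.28 kPa.

q_all(net) ≈ 200 kPa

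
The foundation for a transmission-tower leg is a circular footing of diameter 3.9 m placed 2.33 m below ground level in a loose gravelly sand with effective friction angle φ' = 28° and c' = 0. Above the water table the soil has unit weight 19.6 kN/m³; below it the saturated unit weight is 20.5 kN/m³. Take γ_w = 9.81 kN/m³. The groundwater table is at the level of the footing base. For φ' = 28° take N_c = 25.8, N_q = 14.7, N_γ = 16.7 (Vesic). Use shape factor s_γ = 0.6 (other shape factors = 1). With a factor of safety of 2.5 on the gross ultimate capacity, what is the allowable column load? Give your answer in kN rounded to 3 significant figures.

P_all ≈ 4210 kN

q = γ·D_f = 19.6 × 2.33 = 45.668 kPa.
For the ½γBN_γ term take γ' = 20.5 − 9.81 = 10.69 kN/m³ (soil below base is submerged).
q·N_q = 45.668 × 14.7 = 671.32 kPa
0.5·γ·B·N_γ·s_γ = 0.5 × 10.69 × 3.9 × 16.7 × 0.6 = 208.87 kPa
q_ult = 671.32 + 208.87 = 880.19 kPa.
Gross allowable pressure q_all = 880.19 / 2.5 = 352.08 kPa.
Footing area = 11.9459 m², so allowable column load = 352.08 × 11.9459 = 4205.9 kN.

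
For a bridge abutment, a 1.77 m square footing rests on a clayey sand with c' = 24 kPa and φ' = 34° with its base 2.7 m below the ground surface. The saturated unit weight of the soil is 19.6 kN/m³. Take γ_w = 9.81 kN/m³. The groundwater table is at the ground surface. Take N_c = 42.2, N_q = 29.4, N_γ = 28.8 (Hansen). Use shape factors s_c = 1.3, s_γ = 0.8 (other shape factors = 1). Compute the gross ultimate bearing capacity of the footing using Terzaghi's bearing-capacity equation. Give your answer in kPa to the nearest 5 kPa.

With the water table at the surface the whole profile is submerged: γ' = 19.6 − 9.81 = 9.79 kN/m³, so q = γ'·D_f = 26.433 kPa; the same γ' applies in the ½γBN_γ term.
q_ult = c·N_c·s_c + q·N_q + 0.5·γ·B·N_γ·s_γ
     = 24 × 42.2 × 1.3 + 26.433 × 29.4 + 0.5 × 9.79 × 1.77 × 28.8 × 0.8
     = 1316.6 + 777.13 + 199.62 = 2293.4 kPa.

q_ult ≈ 2295 kPa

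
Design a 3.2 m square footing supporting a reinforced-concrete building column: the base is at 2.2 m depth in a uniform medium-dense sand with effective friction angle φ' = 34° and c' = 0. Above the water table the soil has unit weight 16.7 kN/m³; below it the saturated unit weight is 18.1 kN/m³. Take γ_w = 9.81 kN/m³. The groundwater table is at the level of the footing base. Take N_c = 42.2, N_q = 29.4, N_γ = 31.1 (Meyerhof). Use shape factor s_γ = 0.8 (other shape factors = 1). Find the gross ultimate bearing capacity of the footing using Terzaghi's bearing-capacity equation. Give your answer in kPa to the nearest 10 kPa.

Effective surcharge at the founding depth q = γ·D_f = 16.7 × 2.2 = 36.74 kPa.
The water table coincides with the base, so in the self-weight term γ → γ' = 8.29 kN/m³.
q_ult = q·N_q + 0.5·γ·B·N_γ·s_γ
     = 36.74 × 29.4 + 0.5 × 8.29 × 3.2 × 31.1 × 0.8
     = 1080.2 + 330.01 = 1410.2 kPa.

q_ult ≈ 1410 kPa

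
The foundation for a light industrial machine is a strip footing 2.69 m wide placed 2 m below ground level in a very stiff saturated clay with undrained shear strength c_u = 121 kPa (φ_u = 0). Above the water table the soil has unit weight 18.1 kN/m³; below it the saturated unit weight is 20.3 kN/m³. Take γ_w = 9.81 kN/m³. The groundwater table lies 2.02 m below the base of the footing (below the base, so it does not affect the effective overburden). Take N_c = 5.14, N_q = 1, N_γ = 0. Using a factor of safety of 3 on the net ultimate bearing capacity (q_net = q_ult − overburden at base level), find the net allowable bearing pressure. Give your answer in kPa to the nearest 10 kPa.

q = γ·D_f = 18.1 × 2 = 36.2 kPa.
c·N_c = 121 × 5.14 = 621.94 kPa
q·N_q = 36.2 × 1 = 36.2 kPa
q_ult = 621.94 + 36.2 = 658.14 kPa.
q_net = 658.14 − 36.2 = 621.94 kPa.
q_all(net) = 621.94 / 3 = 207.31 kPa.

q_all(net) ≈ 210 kPa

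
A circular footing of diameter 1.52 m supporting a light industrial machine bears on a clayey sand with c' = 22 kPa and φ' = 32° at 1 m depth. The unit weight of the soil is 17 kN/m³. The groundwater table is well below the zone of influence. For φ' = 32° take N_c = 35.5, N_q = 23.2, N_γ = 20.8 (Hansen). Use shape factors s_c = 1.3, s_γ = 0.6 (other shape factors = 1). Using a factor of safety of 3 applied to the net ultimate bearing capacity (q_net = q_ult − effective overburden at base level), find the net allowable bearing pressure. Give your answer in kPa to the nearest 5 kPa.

Overburden at base level: q = 17 × 1 = 17 kPa.
Cohesion term c·N_c·s_c = 22 × 35.5 × 1.3 = 1015.3 kPa; surcharge term q·N_q = 17 × 23.2 = 394.4 kPa; self-weight term 0.5·γ·B·N_γ·s_γ = 0.5 × 17 × 1.52 × 20.8 × 0.6 = 161.24 kPa.
q_ult = 1015.3 + 394.4 + 161.24 = 1570.9 kPa.
Net ultimate: q_net = 1570.9 − 17 = 1553.9 kPa.
q_all(net) = 1553.9 / 3 = 517.98 kPa.

q_all(net) ≈ 520 kPa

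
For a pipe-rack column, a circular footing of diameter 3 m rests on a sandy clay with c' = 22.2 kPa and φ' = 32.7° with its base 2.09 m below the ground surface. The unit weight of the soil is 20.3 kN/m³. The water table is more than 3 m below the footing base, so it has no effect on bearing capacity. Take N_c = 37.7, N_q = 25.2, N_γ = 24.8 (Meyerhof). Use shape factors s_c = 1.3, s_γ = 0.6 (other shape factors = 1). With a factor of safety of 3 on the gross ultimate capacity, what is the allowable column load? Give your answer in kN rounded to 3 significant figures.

P_all ≈ 6150 kN

Overburden at base level: q = 20.3 × 2.09 = 42.427 kPa.
Cohesion term c·N_c·s_c = 22.2 × 37.7 × 1.3 = 1088 kPa; surcharge term q·N_q = 42.427 × 25.2 = 1069.2 kPa; self-weight term 0.5·γ·B·N_γ·s_γ = 0.5 × 20.3 × 3 × 24.8 × 0.6 = 453.1 kPa.
q_ult = 1088 + 1069.2 + 453.1 = 2610.3 kPa.
Gross allowable pressure q_all = 2610.3 / 3 = 870.09 kPa.
Footing area = 7.0686 m², so allowable column load = 870.09 × 7.0686 = 6150.3 kN.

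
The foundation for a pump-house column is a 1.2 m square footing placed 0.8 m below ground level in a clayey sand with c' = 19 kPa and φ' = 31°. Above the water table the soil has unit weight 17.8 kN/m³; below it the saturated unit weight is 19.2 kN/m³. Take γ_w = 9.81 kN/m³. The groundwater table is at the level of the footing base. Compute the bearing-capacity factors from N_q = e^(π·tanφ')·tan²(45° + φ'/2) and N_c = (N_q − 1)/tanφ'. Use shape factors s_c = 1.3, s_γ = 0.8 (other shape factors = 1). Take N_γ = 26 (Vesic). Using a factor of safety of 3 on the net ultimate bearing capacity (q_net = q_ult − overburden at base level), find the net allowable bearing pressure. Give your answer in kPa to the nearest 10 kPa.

N_q = e^(π·tan31°)·tan²(60.5°) = 20.63; N_c = (N_q − 1)/tanφ' = 32.67.
q = γ·D_f = 17.8 × 0.8 = 14.24 kPa.
For the ½γBN_γ term take γ' = 19.2 − 9.81 = 9.39 kN/m³ (soil below base is submerged).
c·N_c·s_c = 19 × 32.671 × 1.3 = 806.98 kPa
q·N_q = 14.24 × 20.631 = 293.78 kPa
0.5·γ·B·N_γ·s_γ = 0.5 × 9.39 × 1.2 × 26 × 0.8 = 117.19 kPa
q_ult = 806.98 + 293.78 + 117.19 = 1217.9 kPa.
q_net = 1217.9 − 14.24 = 1203.7 kPa.
q_all(net) = 1203.7 / 3 = 401.24 kPa.

q_all(net) ≈ 400 kPa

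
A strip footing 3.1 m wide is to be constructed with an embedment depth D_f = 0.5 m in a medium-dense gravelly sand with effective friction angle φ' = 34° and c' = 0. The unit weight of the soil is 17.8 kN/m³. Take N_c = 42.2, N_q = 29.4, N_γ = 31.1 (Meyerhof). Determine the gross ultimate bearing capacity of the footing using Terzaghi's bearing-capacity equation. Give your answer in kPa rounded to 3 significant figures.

q_ult ≈ 1120 kPa

q = γ·D_f = 17.8 × 0.5 = 8.9 kPa.
q·N_q = 8.9 × 29.4 = 261.66 kPa
0.5·γ·B·N_γ = 0.5 × 17.8 × 3.1 × 31.1 = 858.05 kPa
q_ult = 261.66 + 858.05 = 1119.7 kPa.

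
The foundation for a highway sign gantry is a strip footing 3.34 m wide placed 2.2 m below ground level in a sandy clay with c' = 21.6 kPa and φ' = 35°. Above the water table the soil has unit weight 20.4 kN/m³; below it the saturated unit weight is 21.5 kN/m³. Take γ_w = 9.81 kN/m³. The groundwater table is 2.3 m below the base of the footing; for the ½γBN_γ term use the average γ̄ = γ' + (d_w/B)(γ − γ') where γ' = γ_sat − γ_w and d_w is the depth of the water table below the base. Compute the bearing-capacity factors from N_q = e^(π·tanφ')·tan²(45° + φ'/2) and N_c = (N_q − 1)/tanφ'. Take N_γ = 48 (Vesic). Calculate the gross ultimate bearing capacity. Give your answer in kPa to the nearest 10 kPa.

q_ult ≈ 3910 kPa

tan35° = 0.7002, so N_q = e^(π×0.7002)·tan²(62.5°) = 9.023 × 3.69 = 33.3.
N_c = (33.3 − 1)/tan35° = 46.12.
q = γ·D_f = 20.4 × 2.2 = 44.88 kPa.
γ' = 11.69 kN/m³; averaging over the depth B below the base, γ̄ = γ' + (d_w/B)(γ − γ') = 17.688 kN/m³.
c·N_c = 21.6 × 46.124 = 996.27 kPa
q·N_q = 44.88 × 33.296 = 1494.3 kPa
0.5·γ·B·N_γ = 0.5 × 17.688 × 3.34 × 48 = 1417.9 kPa
q_ult = 996.27 + 1494.3 + 1417.9 = 3908.5 kPa.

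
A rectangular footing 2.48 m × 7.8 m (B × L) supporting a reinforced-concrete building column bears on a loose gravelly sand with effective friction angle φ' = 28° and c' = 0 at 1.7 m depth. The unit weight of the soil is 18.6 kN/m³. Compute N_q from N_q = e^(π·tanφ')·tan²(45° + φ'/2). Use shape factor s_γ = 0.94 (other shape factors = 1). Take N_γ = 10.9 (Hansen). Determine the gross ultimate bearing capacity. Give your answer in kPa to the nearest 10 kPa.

tan28° = 0.5317, so N_q = e^(π×0.5317)·tan²(59°) = 5.314 × 2.77 = 14.72.
Overburden at base level: q = 18.6 × 1.7 = 31.62 kPa.
Surcharge term q·N_q = 31.62 × 14.72 = 465.44 kPa; self-weight term 0.5·γ·B·N_γ·s_γ = 0.5 × 18.6 × 2.48 × 10.9 × 0.94 = 236.31 kPa.
q_ult = 465.44 + 236.31 = 701.76 kPa.

q_ult ≈ 700 kPa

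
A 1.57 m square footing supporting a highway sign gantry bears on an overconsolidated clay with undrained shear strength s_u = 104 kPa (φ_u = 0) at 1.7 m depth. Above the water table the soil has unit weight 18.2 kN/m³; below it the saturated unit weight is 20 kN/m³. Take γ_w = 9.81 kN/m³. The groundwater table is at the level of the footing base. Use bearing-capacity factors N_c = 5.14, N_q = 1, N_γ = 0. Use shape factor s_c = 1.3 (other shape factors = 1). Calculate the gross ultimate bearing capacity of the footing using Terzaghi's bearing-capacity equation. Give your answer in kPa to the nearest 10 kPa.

q_ult ≈ 730 kPa

Effective surcharge at the founding depth q = γ·D_f = 18.2 × 1.7 = 30.94 kPa.
q_ult = c·N_c·s_c + q·N_q
     = 104 × 5.14 × 1.3 + 30.94 × 1
     = 694.93 + 30.94 = 725.87 kPa.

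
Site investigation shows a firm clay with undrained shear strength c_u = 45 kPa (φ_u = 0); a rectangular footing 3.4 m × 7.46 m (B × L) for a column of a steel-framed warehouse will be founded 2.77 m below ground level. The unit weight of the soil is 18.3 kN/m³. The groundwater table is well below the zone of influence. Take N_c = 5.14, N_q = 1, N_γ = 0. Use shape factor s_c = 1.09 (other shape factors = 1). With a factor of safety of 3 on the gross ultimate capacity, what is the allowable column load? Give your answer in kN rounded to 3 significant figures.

Overburden at base level: q = 18.3 × 2.77 = 50.691 kPa.
Cohesion term c·N_c·s_c = 45 × 5.14 × 1.09 = 252.12 kPa; surcharge term q·N_q = 50.691 × 1 = 50.691 kPa.
q_ult = 252.12 + 50.691 = 302.81 kPa.
Gross allowable pressure q_all = 302.81 / 3 = 100.94 kPa.
Footing area = 25.364 m², so allowable column load = 100.94 × 25.364 = 2560.1 kN.

P_all ≈ 2560 kN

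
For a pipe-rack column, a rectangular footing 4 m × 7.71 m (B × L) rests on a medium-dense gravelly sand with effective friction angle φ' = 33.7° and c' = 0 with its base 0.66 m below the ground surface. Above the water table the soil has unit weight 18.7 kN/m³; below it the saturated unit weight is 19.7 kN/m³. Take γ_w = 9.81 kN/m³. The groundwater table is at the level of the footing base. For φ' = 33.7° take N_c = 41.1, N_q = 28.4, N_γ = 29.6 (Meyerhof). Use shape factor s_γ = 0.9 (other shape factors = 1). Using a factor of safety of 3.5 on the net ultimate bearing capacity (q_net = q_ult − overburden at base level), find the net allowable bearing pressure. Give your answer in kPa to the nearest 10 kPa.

q = γ·D_f = 18.7 × 0.66 = 12.342 kPa.
For the ½γBN_γ term take γ' = 19.7 − 9.81 = 9.89 kN/m³ (soil below base is submerged).
q·N_q = 12.342 × 28.4 = 350.51 kPa
0.5·γ·B·N_γ·s_γ = 0.5 × 9.89 × 4 × 29.6 × 0.9 = 526.94 kPa
q_ult = 350.51 + 526.94 = 877.45 kPa.
q_net = 877.45 − 12.342 = 865.11 kPa.
q_all(net) = 865.11 / 3.5 = 247.17 kPa.

q_all(net) ≈ 250 kPa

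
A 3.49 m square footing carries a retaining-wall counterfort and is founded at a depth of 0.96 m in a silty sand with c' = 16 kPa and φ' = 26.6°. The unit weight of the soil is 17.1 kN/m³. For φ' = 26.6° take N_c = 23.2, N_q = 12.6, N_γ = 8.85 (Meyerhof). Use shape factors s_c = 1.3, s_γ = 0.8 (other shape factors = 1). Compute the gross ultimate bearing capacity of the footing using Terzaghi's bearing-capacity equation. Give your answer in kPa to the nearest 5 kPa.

q_ult ≈ 900 kPa

Effective surcharge at the founding depth q = γ·D_f = 17.1 × 0.96 = 16.416 kPa.
q_ult = c·N_c·s_c + q·N_q + 0.5·γ·B·N_γ·s_γ
     = 16 × 23.2 × 1.3 + 16.416 × 12.6 + 0.5 × 17.1 × 3.49 × 8.85 × 0.8
     = 482.56 + 206.84 + 211.26 = 900.67 kPa.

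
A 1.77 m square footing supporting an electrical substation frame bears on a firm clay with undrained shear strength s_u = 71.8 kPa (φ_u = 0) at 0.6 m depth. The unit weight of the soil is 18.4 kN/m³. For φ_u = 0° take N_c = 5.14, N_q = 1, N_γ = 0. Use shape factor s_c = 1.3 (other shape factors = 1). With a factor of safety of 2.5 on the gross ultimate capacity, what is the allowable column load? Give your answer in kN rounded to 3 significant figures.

P_all ≈ 615 kN

Overburden at base level: q = 18.4 × 0.6 = 11.04 kPa.
Cohesion term c·N_c·s_c = 71.8 × 5.14 × 1.3 = 479.77 kPa; surcharge term q·N_q = 11.04 × 1 = 11.04 kPa.
q_ult = 479.77 + 11.04 = 490.81 kPa.
Gross allowable pressure q_all = 490.81 / 2.5 = 196.32 kPa.
Footing area = 3.1329 m², so allowable column load = 196.32 × 3.1329 = 615.06 kN.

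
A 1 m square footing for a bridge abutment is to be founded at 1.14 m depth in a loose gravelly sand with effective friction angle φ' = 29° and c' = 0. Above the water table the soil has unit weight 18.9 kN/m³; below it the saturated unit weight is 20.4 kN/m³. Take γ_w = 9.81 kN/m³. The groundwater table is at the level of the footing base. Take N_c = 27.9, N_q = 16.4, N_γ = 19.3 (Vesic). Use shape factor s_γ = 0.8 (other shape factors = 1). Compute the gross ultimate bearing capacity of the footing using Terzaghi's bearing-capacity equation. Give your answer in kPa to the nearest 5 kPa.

q_ult ≈ 435 kPa

q = γ·D_f = 18.9 × 1.14 = 21.546 kPa.
For the ½γBN_γ term take γ' = 20.4 − 9.81 = 10.59 kN/m³ (soil below base is submerged).
q·N_q = 21.546 × 16.4 = 353.35 kPa
0.5·γ·B·N_γ·s_γ = 0.5 × 10.59 × 1 × 19.3 × 0.8 = 81.755 kPa
q_ult = 353.35 + 81.755 = 435.11 kPa.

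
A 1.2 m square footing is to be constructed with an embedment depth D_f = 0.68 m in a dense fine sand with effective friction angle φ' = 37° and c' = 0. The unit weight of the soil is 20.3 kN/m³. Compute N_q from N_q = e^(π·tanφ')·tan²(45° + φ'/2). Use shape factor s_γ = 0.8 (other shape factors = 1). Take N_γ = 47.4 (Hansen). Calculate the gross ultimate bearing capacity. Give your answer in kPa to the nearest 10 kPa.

q_ult ≈ 1050 kPa

tan37° = 0.7536, so N_q = e^(π×0.7536)·tan²(63.5°) = 10.669 × 4.023 = 42.92.
Effective surcharge at the founding depth q = γ·D_f = 20.3 × 0.68 = 13.804 kPa.
q_ult = q·N_q + 0.5·γ·B·N_γ·s_γ
     = 13.804 × 42.92 + 0.5 × 20.3 × 1.2 × 47.4 × 0.8
     = 592.47 + 461.87 = 1054.3 kPa.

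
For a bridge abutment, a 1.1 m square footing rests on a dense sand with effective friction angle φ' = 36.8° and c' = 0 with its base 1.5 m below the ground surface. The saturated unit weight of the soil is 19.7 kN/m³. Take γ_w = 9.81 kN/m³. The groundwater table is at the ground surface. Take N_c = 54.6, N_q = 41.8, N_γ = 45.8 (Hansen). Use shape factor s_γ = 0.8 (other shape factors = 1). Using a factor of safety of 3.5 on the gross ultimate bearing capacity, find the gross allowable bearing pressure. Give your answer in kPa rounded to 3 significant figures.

q_all ≈ 234 kPa

Water table at ground surface, so effective unit weight γ' = 19.7 − 9.81 = 9.89 kN/m³ is used throughout; overburden q = 9.89 × 1.5 = 14.835 kPa; the same γ' applies in the ½γBN_γ term.
Surcharge term q·N_q = 14.835 × 41.8 = 620.1 kPa; self-weight term 0.5·γ·B·N_γ·s_γ = 0.5 × 9.89 × 1.1 × 45.8 × 0.8 = 199.3 kPa.
q_ult = 620.1 + 199.3 = 819.41 kPa.
q_all = 819.41 / 3.5 = 234.12 kPa.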